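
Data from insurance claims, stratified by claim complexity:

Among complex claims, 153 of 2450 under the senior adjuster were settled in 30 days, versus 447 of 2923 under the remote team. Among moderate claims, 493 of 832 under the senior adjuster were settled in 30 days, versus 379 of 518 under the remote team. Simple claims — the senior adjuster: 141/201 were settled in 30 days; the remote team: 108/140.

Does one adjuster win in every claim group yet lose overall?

Complex: the senior adjuster 153/2450 = 6.2%, the remote team 447/2923 = 15.3% → the remote team
Moderate: the senior adjuster 493/832 = 59.3%, the remote team 379/518 = 73.2% → the remote team
Simple: the senior adjuster 141/201 = 70.1%, the remote team 108/140 = 77.1% → the remote team
Overall: the senior adjuster 787/3483 = 22.6%, the remote team 934/3581 = 26.1% → the remote team
The remote team wins overall and in every claim group — no reversal.

No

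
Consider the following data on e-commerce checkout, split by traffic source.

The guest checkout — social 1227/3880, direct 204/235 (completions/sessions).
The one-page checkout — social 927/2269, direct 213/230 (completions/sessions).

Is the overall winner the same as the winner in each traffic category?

Yes

Social: the guest checkout 1227/3880 = 31.6%, the one-page checkout 927/2269 = 40.9% → the one-page checkout
Direct: the guest checkout 204/235 = 86.8%, the one-page checkout 213/230 = 92.6% → the one-page checkout
Overall: the guest checkout 1431/4115 = 34.8%, the one-page checkout 1140/2499 = 45.6% → the one-page checkout
The one-page checkout wins overall and in every traffic group — no reversal.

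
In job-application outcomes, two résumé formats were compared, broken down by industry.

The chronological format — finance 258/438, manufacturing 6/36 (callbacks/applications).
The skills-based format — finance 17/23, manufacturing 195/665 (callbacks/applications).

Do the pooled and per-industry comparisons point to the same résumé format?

Finance: the chronological format 258/438 = 58.9%, the skills-based format 17/23 = 73.9% → the skills-based format
Manufacturing: the chronological format 6/36 = 16.7%, the skills-based format 195/665 = 29.3% → the skills-based format
Overall: the chronological format 264/474 = 55.7%, the skills-based format 212/688 = 30.8% → the chronological format
The skills-based format wins each industry group but the chronological format wins overall — the comparison reverses. The skills-based format's applications skew toward manufacturing, which has a lower base rate.

No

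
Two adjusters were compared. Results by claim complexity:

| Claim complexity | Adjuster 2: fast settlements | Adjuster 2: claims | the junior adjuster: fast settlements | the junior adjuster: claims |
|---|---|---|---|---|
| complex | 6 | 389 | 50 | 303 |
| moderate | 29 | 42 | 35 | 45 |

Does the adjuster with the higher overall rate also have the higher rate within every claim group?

Yes

Complex: Adjuster 2 6/389 = 1.5%, the junior adjuster 50/303 = 16.5% → the junior adjuster
Moderate: Adjuster 2 29/42 = 69.0%, the junior adjuster 35/45 = 77.8% → the junior adjuster
Overall: Adjuster 2 35/431 = 8.1%, the junior adjuster 85/348 = 24.4% → the junior adjuster
The junior adjuster wins overall and in every claim group — no reversal.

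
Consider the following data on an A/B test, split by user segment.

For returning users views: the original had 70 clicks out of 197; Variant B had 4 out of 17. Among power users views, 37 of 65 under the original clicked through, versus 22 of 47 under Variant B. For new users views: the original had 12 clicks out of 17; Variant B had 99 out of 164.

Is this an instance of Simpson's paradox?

Returning users: the original 70/197 = 35.5%, Variant B 4/17 = 23.5% → the original
Power users: the original 37/65 = 56.9%, Variant B 22/47 = 46.8% → the original
New users: the original 12/17 = 70.6%, Variant B 99/164 = 60.4% → the original
Overall: the original 119/279 = 42.7%, Variant B 125/228 = 54.8% → Variant B
The original wins each user group but Variant B wins overall — the comparison reverses. The original's views skew toward returning users, which has a lower base rate.

Yes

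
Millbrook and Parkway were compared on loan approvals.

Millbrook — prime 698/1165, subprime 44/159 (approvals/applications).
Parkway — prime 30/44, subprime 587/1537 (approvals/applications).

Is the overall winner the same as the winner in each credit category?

Prime: Millbrook 698/1165 = 59.9%, Parkway 30/44 = 68.2% → Parkway
Subprime: Millbrook 44/159 = 27.7%, Parkway 587/1537 = 38.2% → Parkway
Overall: Millbrook 742/1324 = 56.0%, Parkway 617/1581 = 39.0% → Millbrook
Parkway wins each credit group but Millbrook wins overall — the comparison reverses. Parkway's applications skew toward subprime, which has a lower base rate.

No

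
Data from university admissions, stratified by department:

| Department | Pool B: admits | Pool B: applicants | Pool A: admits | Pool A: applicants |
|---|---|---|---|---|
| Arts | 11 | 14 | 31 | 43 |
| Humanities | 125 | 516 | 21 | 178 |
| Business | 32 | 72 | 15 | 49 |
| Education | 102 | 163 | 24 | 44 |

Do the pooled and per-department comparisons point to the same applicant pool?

Yes

Arts: Pool B 11/14 = 78.6%, Pool A 31/43 = 72.1% → Pool B
Humanities: Pool B 125/516 = 24.2%, Pool A 21/178 = 11.8% → Pool B
Business: Pool B 32/72 = 44.4%, Pool A 15/49 = 30.6% → Pool B
Education: Pool B 102/163 = 62.6%, Pool A 24/44 = 54.5% → Pool B
Overall: Pool B 270/765 = 35.3%, Pool A 91/314 = 29.0% → Pool B
Pool B wins overall and in every department group — no reversal.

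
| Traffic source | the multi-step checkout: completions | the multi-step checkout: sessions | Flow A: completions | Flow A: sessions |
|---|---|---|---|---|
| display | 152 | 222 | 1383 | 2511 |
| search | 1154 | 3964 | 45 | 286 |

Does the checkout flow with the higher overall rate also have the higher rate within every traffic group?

No

Display: the multi-step checkout 152/222 = 68.5%, Flow A 1383/2511 = 55.1% → the multi-step checkout
Search: the multi-step checkout 1154/3964 = 29.1%, Flow A 45/286 = 15.7% → the multi-step checkout
Overall: the multi-step checkout 1306/4186 = 31.2%, Flow A 1428/2797 = 51.1% → Flow A
The multi-step checkout wins each traffic group but Flow A wins overall — the comparison reverses. The multi-step checkout's sessions skew toward search, which has a lower base rate.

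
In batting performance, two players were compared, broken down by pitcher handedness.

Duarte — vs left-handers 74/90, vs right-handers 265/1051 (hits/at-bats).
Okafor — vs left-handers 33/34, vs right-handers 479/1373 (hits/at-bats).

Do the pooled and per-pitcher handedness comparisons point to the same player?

Yes

Vs left-handers: Duarte 74/90 = 82.2%, Okafor 33/34 = 97.1% → Okafor
Vs right-handers: Duarte 265/1051 = 25.2%, Okafor 479/1373 = 34.9% → Okafor
Overall: Duarte 339/1141 = 29.7%, Okafor 512/1407 = 36.4% → Okafor
Okafor wins overall and in every pitcher group — no reversal.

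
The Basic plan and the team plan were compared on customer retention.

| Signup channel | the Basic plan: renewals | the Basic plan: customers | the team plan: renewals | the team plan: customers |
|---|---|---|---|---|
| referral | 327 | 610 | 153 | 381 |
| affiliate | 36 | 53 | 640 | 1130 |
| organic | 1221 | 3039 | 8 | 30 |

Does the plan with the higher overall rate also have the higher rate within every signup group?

No

Referral: the Basic plan 327/610 = 53.6%, the team plan 153/381 = 40.2% → the Basic plan
Affiliate: the Basic plan 36/53 = 67.9%, the team plan 640/1130 = 56.6% → the Basic plan
Organic: the Basic plan 1221/3039 = 40.2%, the team plan 8/30 = 26.7% → the Basic plan
Overall: the Basic plan 1584/3702 = 42.8%, the team plan 801/1541 = 52.0% → the team plan
The Basic plan wins each signup group but the team plan wins overall — the comparison reverses. The Basic plan's customers skew toward organic, which has a lower base rate.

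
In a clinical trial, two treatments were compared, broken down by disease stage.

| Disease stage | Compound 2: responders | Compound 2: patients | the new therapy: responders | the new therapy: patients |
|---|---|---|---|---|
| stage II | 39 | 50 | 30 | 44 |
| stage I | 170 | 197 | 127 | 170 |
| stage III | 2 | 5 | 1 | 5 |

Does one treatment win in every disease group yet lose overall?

Stage II: Compound 2 39/50 = 78.0%, the new therapy 30/44 = 68.2% → Compound 2
Stage I: Compound 2 170/197 = 86.3%, the new therapy 127/170 = 74.7% → Compound 2
Stage III: Compound 2 2/5 = 40.0%, the new therapy 1/5 = 20.0% → Compound 2
Overall: Compound 2 211/252 = 83.7%, the new therapy 158/219 = 72.1% → Compound 2
Compound 2 wins overall and in every disease group — no reversal.

No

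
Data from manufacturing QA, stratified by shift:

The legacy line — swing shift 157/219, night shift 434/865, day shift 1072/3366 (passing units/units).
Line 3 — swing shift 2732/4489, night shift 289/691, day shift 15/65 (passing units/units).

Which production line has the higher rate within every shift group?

Swing shift: the legacy line 157/219 = 71.7%, Line 3 2732/4489 = 60.9% → the legacy line
Night shift: the legacy line 434/865 = 50.2%, Line 3 289/691 = 41.8% → the legacy line
Day shift: the legacy line 1072/3366 = 31.8%, Line 3 15/65 = 23.1% → the legacy line
The legacy line has the higher rate in all 3 groups.

the legacy line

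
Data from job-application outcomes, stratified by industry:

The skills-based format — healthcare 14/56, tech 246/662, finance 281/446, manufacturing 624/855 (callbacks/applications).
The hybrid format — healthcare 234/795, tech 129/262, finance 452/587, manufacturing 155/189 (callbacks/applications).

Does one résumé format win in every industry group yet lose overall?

Yes

Healthcare: the skills-based format 14/56 = 25.0%, the hybrid format 234/795 = 29.4% → the hybrid format
Tech: the skills-based format 246/662 = 37.2%, the hybrid format 129/262 = 49.2% → the hybrid format
Finance: the skills-based format 281/446 = 63.0%, the hybrid format 452/587 = 77.0% → the hybrid format
Manufacturing: the skills-based format 624/855 = 73.0%, the hybrid format 155/189 = 82.0% → the hybrid format
Overall: the skills-based format 1165/2019 = 57.7%, the hybrid format 970/1833 = 52.9% → the skills-based format
The hybrid format wins each industry group but the skills-based format wins overall — the comparison reverses. The hybrid format's applications skew toward healthcare, which has a lower base rate.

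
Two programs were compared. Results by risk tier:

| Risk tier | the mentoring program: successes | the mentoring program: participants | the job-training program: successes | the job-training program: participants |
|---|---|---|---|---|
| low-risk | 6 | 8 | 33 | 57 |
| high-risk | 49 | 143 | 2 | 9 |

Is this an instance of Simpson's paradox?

Low-risk: the mentoring program 6/8 = 75.0%, the job-training program 33/57 = 57.9% → the mentoring program
High-risk: the mentoring program 49/143 = 34.3%, the job-training program 2/9 = 22.2% → the mentoring program
Overall: the mentoring program 55/151 = 36.4%, the job-training program 35/66 = 53.0% → the job-training program
The mentoring program wins each risk group but the job-training program wins overall — the comparison reverses. The mentoring program's participants skew toward high-risk, which has a lower base rate.

Yes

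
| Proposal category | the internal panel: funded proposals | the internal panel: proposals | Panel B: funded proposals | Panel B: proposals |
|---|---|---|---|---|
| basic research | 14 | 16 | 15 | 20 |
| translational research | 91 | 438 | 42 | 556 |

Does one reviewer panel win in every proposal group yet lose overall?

Basic research: the internal panel 14/16 = 87.5%, Panel B 15/20 = 75.0% → the internal panel
Translational research: the internal panel 91/438 = 20.8%, Panel B 42/556 = 7.6% → the internal panel
Overall: the internal panel 105/454 = 23.1%, Panel B 57/576 = 9.9% → the internal panel
The internal panel wins overall and in every proposal group — no reversal.

No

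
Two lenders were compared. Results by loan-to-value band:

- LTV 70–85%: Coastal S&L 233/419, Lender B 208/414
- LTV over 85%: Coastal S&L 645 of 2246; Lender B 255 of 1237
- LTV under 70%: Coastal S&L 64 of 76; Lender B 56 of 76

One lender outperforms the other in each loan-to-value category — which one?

Coastal S&L

LTV 70–85%: Coastal S&L 233/419 = 55.6%, Lender B 208/414 = 50.2% → Coastal S&L
LTV over 85%: Coastal S&L 645/2246 = 28.7%, Lender B 255/1237 = 20.6% → Coastal S&L
LTV under 70%: Coastal S&L 64/76 = 84.2%, Lender B 56/76 = 73.7% → Coastal S&L
Coastal S&L has the higher rate in all 3 groups.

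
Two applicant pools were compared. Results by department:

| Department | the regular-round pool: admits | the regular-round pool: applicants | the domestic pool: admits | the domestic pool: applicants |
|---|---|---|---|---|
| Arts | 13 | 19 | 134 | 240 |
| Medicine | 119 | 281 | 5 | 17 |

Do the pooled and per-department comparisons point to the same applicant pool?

Arts: the regular-round pool 13/19 = 68.4%, the domestic pool 134/240 = 55.8% → the regular-round pool
Medicine: the regular-round pool 119/281 = 42.3%, the domestic pool 5/17 = 29.4% → the regular-round pool
Overall: the regular-round pool 132/300 = 44.0%, the domestic pool 139/257 = 54.1% → the domestic pool
The regular-round pool wins each department group but the domestic pool wins overall — the comparison reverses. The regular-round pool's applicants skew toward Medicine, which has a lower base rate.

No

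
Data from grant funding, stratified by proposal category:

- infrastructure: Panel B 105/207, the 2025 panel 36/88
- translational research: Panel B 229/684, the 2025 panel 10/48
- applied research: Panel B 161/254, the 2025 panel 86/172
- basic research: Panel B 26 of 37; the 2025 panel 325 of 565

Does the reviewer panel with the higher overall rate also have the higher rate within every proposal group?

No

Infrastructure: Panel B 105/207 = 50.7%, the 2025 panel 36/88 = 40.9% → Panel B
Translational research: Panel B 229/684 = 33.5%, the 2025 panel 10/48 = 20.8% → Panel B
Applied research: Panel B 161/254 = 63.4%, the 2025 panel 86/172 = 50.0% → Panel B
Basic research: Panel B 26/37 = 70.3%, the 2025 panel 325/565 = 57.5% → Panel B
Overall: Panel B 521/1182 = 44.1%, the 2025 panel 457/873 = 52.3% → the 2025 panel
Panel B wins each proposal group but the 2025 panel wins overall — the comparison reverses. Panel B's proposals skew toward translational research, which has a lower base rate.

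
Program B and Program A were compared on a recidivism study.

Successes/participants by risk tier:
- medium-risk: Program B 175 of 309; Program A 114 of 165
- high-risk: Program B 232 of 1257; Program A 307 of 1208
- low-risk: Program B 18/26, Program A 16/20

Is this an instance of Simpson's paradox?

Medium-risk: Program B 175/309 = 56.6%, Program A 114/165 = 69.1% → Program A
High-risk: Program B 232/1257 = 18.5%, Program A 307/1208 = 25.4% → Program A
Low-risk: Program B 18/26 = 69.2%, Program A 16/20 = 80.0% → Program A
Overall: Program B 425/1592 = 26.7%, Program A 437/1393 = 31.4% → Program A
Program A wins overall and in every risk group — no reversal.

No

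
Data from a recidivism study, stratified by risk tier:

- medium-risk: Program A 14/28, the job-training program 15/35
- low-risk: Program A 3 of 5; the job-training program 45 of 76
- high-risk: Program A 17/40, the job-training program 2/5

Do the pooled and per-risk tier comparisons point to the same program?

No

Medium-risk: Program A 14/28 = 50.0%, the job-training program 15/35 = 42.9% → Program A
Low-risk: Program A 3/5 = 60.0%, the job-training program 45/76 = 59.2% → Program A
High-risk: Program A 17/40 = 42.5%, the job-training program 2/5 = 40.0% → Program A
Overall: Program A 34/73 = 46.6%, the job-training program 62/116 = 53.4% → the job-training program
Program A wins each risk group but the job-training program wins overall — the comparison reverses. Program A's participants skew toward high-risk, which has a lower base rate.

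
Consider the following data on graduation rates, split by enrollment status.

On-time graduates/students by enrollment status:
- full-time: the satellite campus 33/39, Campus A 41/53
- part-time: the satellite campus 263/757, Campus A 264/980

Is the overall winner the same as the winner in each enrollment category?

Yes

Full-time: the satellite campus 33/39 = 84.6%, Campus A 41/53 = 77.4% → the satellite campus
Part-time: the satellite campus 263/757 = 34.7%, Campus A 264/980 = 26.9% → the satellite campus
Overall: the satellite campus 296/796 = 37.2%, Campus A 305/1033 = 29.5% → the satellite campus
The satellite campus wins overall and in every enrollment group — no reversal.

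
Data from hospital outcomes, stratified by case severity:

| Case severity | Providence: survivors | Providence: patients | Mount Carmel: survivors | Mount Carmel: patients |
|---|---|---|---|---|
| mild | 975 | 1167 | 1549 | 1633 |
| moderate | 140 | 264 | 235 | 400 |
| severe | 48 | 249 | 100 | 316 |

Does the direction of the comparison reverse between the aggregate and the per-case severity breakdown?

No

Mild: Providence 975/1167 = 83.5%, Mount Carmel 1549/1633 = 94.9% → Mount Carmel
Moderate: Providence 140/264 = 53.0%, Mount Carmel 235/400 = 58.8% → Mount Carmel
Severe: Providence 48/249 = 19.3%, Mount Carmel 100/316 = 31.6% → Mount Carmel
Overall: Providence 1163/1680 = 69.2%, Mount Carmel 1884/2349 = 80.2% → Mount Carmel
Mount Carmel wins overall and in every case group — no reversal.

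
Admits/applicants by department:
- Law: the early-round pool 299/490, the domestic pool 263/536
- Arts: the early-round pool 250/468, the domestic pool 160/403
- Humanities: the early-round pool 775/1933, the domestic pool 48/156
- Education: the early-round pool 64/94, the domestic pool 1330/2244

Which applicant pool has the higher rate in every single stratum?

the early-round pool

Law: the early-round pool 299/490 = 61.0%, the domestic pool 263/536 = 49.1% → the early-round pool
Arts: the early-round pool 250/468 = 53.4%, the domestic pool 160/403 = 39.7% → the early-round pool
Humanities: the early-round pool 775/1933 = 40.1%, the domestic pool 48/156 = 30.8% → the early-round pool
Education: the early-round pool 64/94 = 68.1%, the domestic pool 1330/2244 = 59.3% → the early-round pool
The early-round pool has the higher rate in all 4 groups.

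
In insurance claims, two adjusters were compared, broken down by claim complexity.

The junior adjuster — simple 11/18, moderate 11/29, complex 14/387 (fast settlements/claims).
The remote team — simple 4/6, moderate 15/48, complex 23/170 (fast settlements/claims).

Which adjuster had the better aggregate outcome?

Simple: the junior adjuster 11/18 = 61.1%, the remote team 4/6 = 66.7% → the remote team
Moderate: the junior adjuster 11/29 = 37.9%, the remote team 15/48 = 31.2% → the junior adjuster
Complex: the junior adjuster 14/387 = 3.6%, the remote team 23/170 = 13.5% → the remote team
Overall: the junior adjuster 36/434 = 8.3%, the remote team 42/224 = 18.8% → the remote team
(Neither sweeps every claim group, but the remote team has the higher pooled rate.)

the remote team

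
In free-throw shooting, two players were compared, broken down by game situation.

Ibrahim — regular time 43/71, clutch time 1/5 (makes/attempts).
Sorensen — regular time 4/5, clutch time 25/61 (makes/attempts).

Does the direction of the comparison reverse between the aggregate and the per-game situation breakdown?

Yes

Regular time: Ibrahim 43/71 = 60.6%, Sorensen 4/5 = 80.0% → Sorensen
Clutch time: Ibrahim 1/5 = 20.0%, Sorensen 25/61 = 41.0% → Sorensen
Overall: Ibrahim 44/76 = 57.9%, Sorensen 29/66 = 43.9% → Ibrahim
Sorensen wins each game group but Ibrahim wins overall — the comparison reverses. Sorensen's attempts skew toward clutch time, which has a lower base rate.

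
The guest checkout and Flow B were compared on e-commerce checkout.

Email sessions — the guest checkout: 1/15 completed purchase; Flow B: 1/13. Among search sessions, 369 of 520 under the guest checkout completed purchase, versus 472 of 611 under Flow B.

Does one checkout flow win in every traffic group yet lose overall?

No

Email: the guest checkout 1/15 = 6.7%, Flow B 1/13 = 7.7% → Flow B
Search: the guest checkout 369/520 = 71.0%, Flow B 472/611 = 77.3% → Flow B
Overall: the guest checkout 370/535 = 69.2%, Flow B 473/624 = 75.8% → Flow B
Flow B wins overall and in every traffic group — no reversal.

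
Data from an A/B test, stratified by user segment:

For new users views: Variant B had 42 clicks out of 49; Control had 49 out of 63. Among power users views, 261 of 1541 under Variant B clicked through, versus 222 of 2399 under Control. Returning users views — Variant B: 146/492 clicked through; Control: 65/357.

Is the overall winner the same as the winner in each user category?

Yes

New users: Variant B 42/49 = 85.7%, Control 49/63 = 77.8% → Variant B
Power users: Variant B 261/1541 = 16.9%, Control 222/2399 = 9.3% → Variant B
Returning users: Variant B 146/492 = 29.7%, Control 65/357 = 18.2% → Variant B
Overall: Variant B 449/2082 = 21.6%, Control 336/2819 = 11.9% → Variant B
Variant B wins overall and in every user group — no reversal.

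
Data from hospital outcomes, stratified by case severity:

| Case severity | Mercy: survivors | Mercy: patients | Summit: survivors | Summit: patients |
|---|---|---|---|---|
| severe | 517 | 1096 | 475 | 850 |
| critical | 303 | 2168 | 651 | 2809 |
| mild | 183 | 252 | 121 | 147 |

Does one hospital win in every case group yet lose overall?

No

Severe: Mercy 517/1096 = 47.2%, Summit 475/850 = 55.9% → Summit
Critical: Mercy 303/2168 = 14.0%, Summit 651/2809 = 23.2% → Summit
Mild: Mercy 183/252 = 72.6%, Summit 121/147 = 82.3% → Summit
Overall: Mercy 1003/3516 = 28.5%, Summit 1247/3806 = 32.8% → Summit
Summit wins overall and in every case group — no reversal.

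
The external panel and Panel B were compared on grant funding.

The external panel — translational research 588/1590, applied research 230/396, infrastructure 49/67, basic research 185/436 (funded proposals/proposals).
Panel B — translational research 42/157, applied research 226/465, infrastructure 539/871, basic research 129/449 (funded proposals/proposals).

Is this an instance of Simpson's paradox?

Yes

Translational research: the external panel 588/1590 = 37.0%, Panel B 42/157 = 26.8% → the external panel
Applied research: the external panel 230/396 = 58.1%, Panel B 226/465 = 48.6% → the external panel
Infrastructure: the external panel 49/67 = 73.1%, Panel B 539/871 = 61.9% → the external panel
Basic research: the external panel 185/436 = 42.4%, Panel B 129/449 = 28.7% → the external panel
Overall: the external panel 1052/2489 = 42.3%, Panel B 936/1942 = 48.2% → Panel B
The external panel wins each proposal group but Panel B wins overall — the comparison reverses. The external panel's proposals skew toward translational research, which has a lower base rate.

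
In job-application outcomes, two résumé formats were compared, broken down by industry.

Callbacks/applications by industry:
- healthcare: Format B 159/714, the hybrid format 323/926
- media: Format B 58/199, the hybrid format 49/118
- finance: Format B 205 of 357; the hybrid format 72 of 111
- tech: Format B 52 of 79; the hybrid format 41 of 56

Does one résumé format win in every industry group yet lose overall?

Healthcare: Format B 159/714 = 22.3%, the hybrid format 323/926 = 34.9% → the hybrid format
Media: Format B 58/199 = 29.1%, the hybrid format 49/118 = 41.5% → the hybrid format
Finance: Format B 205/357 = 57.4%, the hybrid format 72/111 = 64.9% → the hybrid format
Tech: Format B 52/79 = 65.8%, the hybrid format 41/56 = 73.2% → the hybrid format
Overall: Format B 474/1349 = 35.1%, the hybrid format 485/1211 = 40.0% → the hybrid format
The hybrid format wins overall and in every industry group — no reversal.

No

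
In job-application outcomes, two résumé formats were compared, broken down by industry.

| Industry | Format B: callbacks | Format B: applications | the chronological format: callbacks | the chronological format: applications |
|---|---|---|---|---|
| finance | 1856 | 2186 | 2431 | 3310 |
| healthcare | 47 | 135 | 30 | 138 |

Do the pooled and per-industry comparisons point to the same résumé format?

Finance: Format B 1856/2186 = 84.9%, the chronological format 2431/3310 = 73.4% → Format B
Healthcare: Format B 47/135 = 34.8%, the chronological format 30/138 = 21.7% → Format B
Overall: Format B 1903/2321 = 82.0%, the chronological format 2461/3448 = 71.4% → Format B
Format B wins overall and in every industry group — no reversal.

Yes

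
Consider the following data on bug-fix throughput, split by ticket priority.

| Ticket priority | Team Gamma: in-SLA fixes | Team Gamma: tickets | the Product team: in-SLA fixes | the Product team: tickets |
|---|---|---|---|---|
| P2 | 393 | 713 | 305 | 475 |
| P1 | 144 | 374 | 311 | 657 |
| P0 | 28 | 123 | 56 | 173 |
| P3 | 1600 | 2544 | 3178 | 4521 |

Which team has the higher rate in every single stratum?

the Product team

P2: Team Gamma 393/713 = 55.1%, the Product team 305/475 = 64.2% → the Product team
P1: Team Gamma 144/374 = 38.5%, the Product team 311/657 = 47.3% → the Product team
P0: Team Gamma 28/123 = 22.8%, the Product team 56/173 = 32.4% → the Product team
P3: Team Gamma 1600/2544 = 62.9%, the Product team 3178/4521 = 70.3% → the Product team
The Product team has the higher rate in all 4 groups.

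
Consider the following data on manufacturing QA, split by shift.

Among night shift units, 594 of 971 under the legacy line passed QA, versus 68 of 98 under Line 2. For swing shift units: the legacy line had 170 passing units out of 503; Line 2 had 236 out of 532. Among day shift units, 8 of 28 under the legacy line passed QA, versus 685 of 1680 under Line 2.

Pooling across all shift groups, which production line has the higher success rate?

the legacy line

Night shift: the legacy line 594/971 = 61.2%, Line 2 68/98 = 69.4% → Line 2
Swing shift: the legacy line 170/503 = 33.8%, Line 2 236/532 = 44.4% → Line 2
Day shift: the legacy line 8/28 = 28.6%, Line 2 685/1680 = 40.8% → Line 2
Overall: the legacy line 772/1502 = 51.4%, Line 2 989/2310 = 42.8% → the legacy line
(Line 2 wins every shift group but the legacy line wins overall — Line 2's units skew toward the low-rate day shift group.)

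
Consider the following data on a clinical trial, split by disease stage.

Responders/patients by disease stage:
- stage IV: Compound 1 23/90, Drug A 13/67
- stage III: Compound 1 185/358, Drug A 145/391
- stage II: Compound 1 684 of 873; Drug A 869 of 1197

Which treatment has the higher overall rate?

Compound 1

Stage IV: Compound 1 23/90 = 25.6%, Drug A 13/67 = 19.4% → Compound 1
Stage III: Compound 1 185/358 = 51.7%, Drug A 145/391 = 37.1% → Compound 1
Stage II: Compound 1 684/873 = 78.4%, Drug A 869/1197 = 72.6% → Compound 1
Overall: Compound 1 892/1321 = 67.5%, Drug A 1027/1655 = 62.1% → Compound 1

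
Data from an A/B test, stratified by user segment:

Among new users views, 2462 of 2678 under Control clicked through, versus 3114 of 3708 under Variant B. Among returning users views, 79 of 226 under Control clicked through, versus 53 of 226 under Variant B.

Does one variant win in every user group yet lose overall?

No

New users: Control 2462/2678 = 91.9%, Variant B 3114/3708 = 84.0% → Control
Returning users: Control 79/226 = 35.0%, Variant B 53/226 = 23.5% → Control
Overall: Control 2541/2904 = 87.5%, Variant B 3167/3934 = 80.5% → Control
Control wins overall and in every user group — no reversal.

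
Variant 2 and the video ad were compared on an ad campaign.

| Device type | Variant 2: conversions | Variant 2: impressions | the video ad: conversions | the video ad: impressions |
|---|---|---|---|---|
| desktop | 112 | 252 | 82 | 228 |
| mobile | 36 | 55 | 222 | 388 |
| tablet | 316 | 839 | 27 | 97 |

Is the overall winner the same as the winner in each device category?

Desktop: Variant 2 112/252 = 44.4%, the video ad 82/228 = 36.0% → Variant 2
Mobile: Variant 2 36/55 = 65.5%, the video ad 222/388 = 57.2% → Variant 2
Tablet: Variant 2 316/839 = 37.7%, the video ad 27/97 = 27.8% → Variant 2
Overall: Variant 2 464/1146 = 40.5%, the video ad 331/713 = 46.4% → the video ad
Variant 2 wins each device group but the video ad wins overall — the comparison reverses. Variant 2's impressions skew toward tablet, which has a lower base rate.

No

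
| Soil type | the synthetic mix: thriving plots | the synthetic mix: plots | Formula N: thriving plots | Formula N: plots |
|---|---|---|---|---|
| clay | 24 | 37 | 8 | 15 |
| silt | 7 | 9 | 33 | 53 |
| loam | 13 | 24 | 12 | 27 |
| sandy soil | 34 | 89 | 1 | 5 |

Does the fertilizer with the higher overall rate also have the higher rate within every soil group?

Clay: the synthetic mix 24/37 = 64.9%, Formula N 8/15 = 53.3% → the synthetic mix
Silt: the synthetic mix 7/9 = 77.8%, Formula N 33/53 = 62.3% → the synthetic mix
Loam: the synthetic mix 13/24 = 54.2%, Formula N 12/27 = 44.4% → the synthetic mix
Sandy soil: the synthetic mix 34/89 = 38.2%, Formula N 1/5 = 20.0% → the synthetic mix
Overall: the synthetic mix 78/159 = 49.1%, Formula N 54/100 = 54.0% → Formula N
The synthetic mix wins each soil group but Formula N wins overall — the comparison reverses. The synthetic mix's plots skew toward sandy soil, which has a lower base rate.

No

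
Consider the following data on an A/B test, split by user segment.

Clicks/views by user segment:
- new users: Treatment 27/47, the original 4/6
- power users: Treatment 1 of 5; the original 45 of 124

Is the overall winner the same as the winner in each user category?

No

New users: Treatment 27/47 = 57.4%, the original 4/6 = 66.7% → the original
Power users: Treatment 1/5 = 20.0%, the original 45/124 = 36.3% → the original
Overall: Treatment 28/52 = 53.8%, the original 49/130 = 37.7% → Treatment
The original wins each user group but Treatment wins overall — the comparison reverses. The original's views skew toward power users, which has a lower base rate.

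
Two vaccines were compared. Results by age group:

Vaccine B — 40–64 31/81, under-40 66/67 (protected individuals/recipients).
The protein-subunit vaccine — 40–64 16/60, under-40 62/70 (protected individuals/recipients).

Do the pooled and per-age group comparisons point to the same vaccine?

40–64: Vaccine B 31/81 = 38.3%, the protein-subunit vaccine 16/60 = 26.7% → Vaccine B
Under-40: Vaccine B 66/67 = 98.5%, the protein-subunit vaccine 62/70 = 88.6% → Vaccine B
Overall: Vaccine B 97/148 = 65.5%, the protein-subunit vaccine 78/130 = 60.0% → Vaccine B
Vaccine B wins overall and in every age group — no reversal.

Yes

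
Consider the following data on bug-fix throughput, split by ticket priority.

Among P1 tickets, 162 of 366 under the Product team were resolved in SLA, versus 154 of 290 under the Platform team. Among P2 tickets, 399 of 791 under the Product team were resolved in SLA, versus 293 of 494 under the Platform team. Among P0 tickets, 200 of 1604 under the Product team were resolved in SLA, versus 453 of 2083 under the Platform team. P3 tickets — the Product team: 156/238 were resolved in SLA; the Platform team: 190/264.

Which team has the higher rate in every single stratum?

P1: the Product team 162/366 = 44.3%, the Platform team 154/290 = 53.1% → the Platform team
P2: the Product team 399/791 = 50.4%, the Platform team 293/494 = 59.3% → the Platform team
P0: the Product team 200/1604 = 12.5%, the Platform team 453/2083 = 21.7% → the Platform team
P3: the Product team 156/238 = 65.5%, the Platform team 190/264 = 72.0% → the Platform team
The Platform team has the higher rate in all 4 groups.

the Platform team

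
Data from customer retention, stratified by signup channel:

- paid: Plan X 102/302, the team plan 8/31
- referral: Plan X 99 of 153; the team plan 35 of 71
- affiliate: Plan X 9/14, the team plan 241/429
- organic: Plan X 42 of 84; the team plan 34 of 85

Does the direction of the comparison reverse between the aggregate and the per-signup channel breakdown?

Yes

Paid: Plan X 102/302 = 33.8%, the team plan 8/31 = 25.8% → Plan X
Referral: Plan X 99/153 = 64.7%, the team plan 35/71 = 49.3% → Plan X
Affiliate: Plan X 9/14 = 64.3%, the team plan 241/429 = 56.2% → Plan X
Organic: Plan X 42/84 = 50.0%, the team plan 34/85 = 40.0% → Plan X
Overall: Plan X 252/553 = 45.6%, the team plan 318/616 = 51.6% → the team plan
Plan X wins each signup group but the team plan wins overall — the comparison reverses. Plan X's customers skew toward paid, which has a lower base rate.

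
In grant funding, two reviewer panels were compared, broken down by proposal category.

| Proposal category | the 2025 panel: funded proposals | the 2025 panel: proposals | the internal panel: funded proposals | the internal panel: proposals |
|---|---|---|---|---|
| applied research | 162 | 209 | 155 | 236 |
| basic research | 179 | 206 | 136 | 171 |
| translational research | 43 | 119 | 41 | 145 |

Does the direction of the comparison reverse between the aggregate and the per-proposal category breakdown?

No

Applied research: the 2025 panel 162/209 = 77.5%, the internal panel 155/236 = 65.7% → the 2025 panel
Basic research: the 2025 panel 179/206 = 86.9%, the internal panel 136/171 = 79.5% → the 2025 panel
Translational research: the 2025 panel 43/119 = 36.1%, the internal panel 41/145 = 28.3% → the 2025 panel
Overall: the 2025 panel 384/534 = 71.9%, the internal panel 332/552 = 60.1% → the 2025 panel
The 2025 panel wins overall and in every proposal group — no reversal.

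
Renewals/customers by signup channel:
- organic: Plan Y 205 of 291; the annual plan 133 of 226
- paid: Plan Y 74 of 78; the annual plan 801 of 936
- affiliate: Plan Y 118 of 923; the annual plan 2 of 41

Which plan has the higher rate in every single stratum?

Organic: Plan Y 205/291 = 70.4%, the annual plan 133/226 = 58.8% → Plan Y
Paid: Plan Y 74/78 = 94.9%, the annual plan 801/936 = 85.6% → Plan Y
Affiliate: Plan Y 118/923 = 12.8%, the annual plan 2/41 = 4.9% → Plan Y
Plan Y has the higher rate in all 3 groups.

Plan Y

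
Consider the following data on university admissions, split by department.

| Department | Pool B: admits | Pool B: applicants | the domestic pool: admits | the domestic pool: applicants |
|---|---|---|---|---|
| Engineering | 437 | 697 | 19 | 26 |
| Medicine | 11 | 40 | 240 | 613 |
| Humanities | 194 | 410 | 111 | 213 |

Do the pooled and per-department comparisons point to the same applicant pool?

Engineering: Pool B 437/697 = 62.7%, the domestic pool 19/26 = 73.1% → the domestic pool
Medicine: Pool B 11/40 = 27.5%, the domestic pool 240/613 = 39.2% → the domestic pool
Humanities: Pool B 194/410 = 47.3%, the domestic pool 111/213 = 52.1% → the domestic pool
Overall: Pool B 642/1147 = 56.0%, the domestic pool 370/852 = 43.4% → Pool B
The domestic pool wins each department group but Pool B wins overall — the comparison reverses. The domestic pool's applicants skew toward Medicine, which has a lower base rate.

No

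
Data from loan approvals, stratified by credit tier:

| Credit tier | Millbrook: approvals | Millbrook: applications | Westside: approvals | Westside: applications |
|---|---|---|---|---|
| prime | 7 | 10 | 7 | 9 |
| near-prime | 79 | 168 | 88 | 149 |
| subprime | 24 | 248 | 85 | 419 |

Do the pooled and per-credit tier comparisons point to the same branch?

Prime: Millbrook 7/10 = 70.0%, Westside 7/9 = 77.8% → Westside
Near-prime: Millbrook 79/168 = 47.0%, Westside 88/149 = 59.1% → Westside
Subprime: Millbrook 24/248 = 9.7%, Westside 85/419 = 20.3% → Westside
Overall: Millbrook 110/426 = 25.8%, Westside 180/577 = 31.2% → Westside
Westside wins overall and in every credit group — no reversal.

Yes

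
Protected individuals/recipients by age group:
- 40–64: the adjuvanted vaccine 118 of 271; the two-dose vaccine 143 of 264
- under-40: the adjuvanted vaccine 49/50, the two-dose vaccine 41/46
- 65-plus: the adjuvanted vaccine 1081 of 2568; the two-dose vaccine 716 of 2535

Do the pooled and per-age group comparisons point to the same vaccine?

No

40–64: the adjuvanted vaccine 118/271 = 43.5%, the two-dose vaccine 143/264 = 54.2% → the two-dose vaccine
Under-40: the adjuvanted vaccine 49/50 = 98.0%, the two-dose vaccine 41/46 = 89.1% → the adjuvanted vaccine
65-plus: the adjuvanted vaccine 1081/2568 = 42.1%, the two-dose vaccine 716/2535 = 28.2% → the adjuvanted vaccine
Overall: the adjuvanted vaccine 1248/2889 = 43.2%, the two-dose vaccine 900/2845 = 31.6% → the adjuvanted vaccine
Neither sweeps: the adjuvanted vaccine wins 2 of 3 groups, the two-dose vaccine wins 1. The adjuvanted vaccine wins overall but not every group — no Simpson reversal.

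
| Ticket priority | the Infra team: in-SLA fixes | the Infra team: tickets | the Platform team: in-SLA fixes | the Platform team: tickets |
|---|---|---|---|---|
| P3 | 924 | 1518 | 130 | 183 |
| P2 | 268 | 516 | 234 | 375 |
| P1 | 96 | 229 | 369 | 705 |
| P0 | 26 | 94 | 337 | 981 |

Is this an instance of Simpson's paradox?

Yes

P3: the Infra team 924/1518 = 60.9%, the Platform team 130/183 = 71.0% → the Platform team
P2: the Infra team 268/516 = 51.9%, the Platform team 234/375 = 62.4% → the Platform team
P1: the Infra team 96/229 = 41.9%, the Platform team 369/705 = 52.3% → the Platform team
P0: the Infra team 26/94 = 27.7%, the Platform team 337/981 = 34.4% → the Platform team
Overall: the Infra team 1314/2357 = 55.7%, the Platform team 1070/2244 = 47.7% → the Infra team
The Platform team wins each ticket group but the Infra team wins overall — the comparison reverses. The Platform team's tickets skew toward P0, which has a lower base rate.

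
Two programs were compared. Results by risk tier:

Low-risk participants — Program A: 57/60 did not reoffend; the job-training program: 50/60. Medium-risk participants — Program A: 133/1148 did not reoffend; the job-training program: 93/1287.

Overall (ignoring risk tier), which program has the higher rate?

Program A

Low-risk: Program A 57/60 = 95.0%, the job-training program 50/60 = 83.3% → Program A
Medium-risk: Program A 133/1148 = 11.6%, the job-training program 93/1287 = 7.2% → Program A
Overall: Program A 190/1208 = 15.7%, the job-training program 143/1347 = 10.6% → Program A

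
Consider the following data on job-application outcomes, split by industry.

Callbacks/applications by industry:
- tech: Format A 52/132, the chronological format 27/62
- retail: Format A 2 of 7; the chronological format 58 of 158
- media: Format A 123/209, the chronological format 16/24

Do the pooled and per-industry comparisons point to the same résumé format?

No

Tech: Format A 52/132 = 39.4%, the chronological format 27/62 = 43.5% → the chronological format
Retail: Format A 2/7 = 28.6%, the chronological format 58/158 = 36.7% → the chronological format
Media: Format A 123/209 = 58.9%, the chronological format 16/24 = 66.7% → the chronological format
Overall: Format A 177/348 = 50.9%, the chronological format 101/244 = 41.4% → Format A
The chronological format wins each industry group but Format A wins overall — the comparison reverses. The chronological format's applications skew toward retail, which has a lower base rate.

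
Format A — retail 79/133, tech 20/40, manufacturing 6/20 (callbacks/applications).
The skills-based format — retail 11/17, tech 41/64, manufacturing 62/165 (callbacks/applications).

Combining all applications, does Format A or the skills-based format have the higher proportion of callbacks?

Format A

Retail: Format A 79/133 = 59.4%, the skills-based format 11/17 = 64.7% → the skills-based format
Tech: Format A 20/40 = 50.0%, the skills-based format 41/64 = 64.1% → the skills-based format
Manufacturing: Format A 6/20 = 30.0%, the skills-based format 62/165 = 37.6% → the skills-based format
Overall: Format A 105/193 = 54.4%, the skills-based format 114/246 = 46.3% → Format A
(The skills-based format wins every industry group but Format A wins overall — the skills-based format's applications skew toward the low-rate manufacturing group.)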